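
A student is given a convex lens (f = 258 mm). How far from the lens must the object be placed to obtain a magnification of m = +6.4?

m = −d_i/d_o ⇒ d_i = −m·d_o.
1/f = 1/d_o + 1/d_i = 1/d_o − 1/(m·d_o) = (1 − 1/m)/d_o, so d_o = f(1 − 1/m) = (258.0)(1 − 1/(+6.4)) = 218 mm.

218 mm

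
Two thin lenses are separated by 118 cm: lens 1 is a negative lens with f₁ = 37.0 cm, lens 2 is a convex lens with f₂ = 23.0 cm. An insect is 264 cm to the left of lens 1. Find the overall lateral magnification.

m = -0.0222

f₁ = −37.0 cm (diverging).
Lens 1: 1/d_i1 = 1/(-37.0) − 1/(264) = -0.03081, so d_i1 = -32.45 cm; m₁ = −d_i1/d_o1 = +0.1229.
d_o2 = 118 − (-32.45) = 150.4 cm.
Lens 2: 1/d_i2 = 1/(23.0) − 1/(150.4) = 0.03683, so d_i2 = 27.15 cm; m₂ = −d_i2/d_o2 = -0.1805.
m = m₁·m₂ = (+0.1229)(-0.1805) = -0.0222.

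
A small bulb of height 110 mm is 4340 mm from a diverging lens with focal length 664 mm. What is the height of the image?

For a diverging lens, f = -664 mm.
1/d_i = 1/f − 1/d_o = 1/(-664.0) − 1/(4340) = -0.001736, so d_i = -575.9 mm.
m = −d_i/d_o = +0.1327.
|h_i| = |m|·h_o = 0.1327 × 110 = 14.6 mm. The image is virtual, upright and reduced, on the same side as the object.

14.6 mm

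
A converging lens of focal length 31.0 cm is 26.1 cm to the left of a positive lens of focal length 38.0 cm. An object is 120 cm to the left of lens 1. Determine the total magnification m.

Lens 1: 1/d_i1 = 1/(31.0) − 1/(120) = 0.02392, so d_i1 = 41.80 cm; m₁ = −d_i1/d_o1 = -0.3483.
d_o2 = 26.1 − (41.80) = -15.70 cm (virtual object).
Lens 2: 1/d_i2 = 1/(38.0) − 1/(-15.70) = 0.09001, so d_i2 = 11.11 cm; m₂ = −d_i2/d_o2 = +0.7076.
m = m₁·m₂ = (-0.3483)(+0.7076) = -0.246.

m = -0.246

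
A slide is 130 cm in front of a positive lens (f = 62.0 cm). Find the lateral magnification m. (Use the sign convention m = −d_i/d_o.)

m = -0.912

1/d_i = 1/f − 1/d_o = 1/(62.00) − 1/(130) = 0.008437, so d_i = 118.5 cm.
m = −d_i/d_o = −(118.5)/(130) = -0.912.
The image is real, inverted and reduced, on the far side of the lens.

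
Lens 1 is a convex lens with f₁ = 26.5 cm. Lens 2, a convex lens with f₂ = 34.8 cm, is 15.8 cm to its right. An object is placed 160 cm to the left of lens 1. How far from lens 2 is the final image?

10.9 cm

Lens 1: 1/d_i1 = 1/f₁ − 1/d_o1 = 1/(26.5) − 1/(160) = 0.03149, so d_i1 = 31.76 cm.
The intermediate image is 31.76 cm to the right of lens 1, which lies 15.96 cm to the right of lens 2 — a virtual object — so d_o2 = −15.96 cm.
Lens 2: 1/d_i2 = 1/f₂ − 1/d_o2 = 1/(34.8) − 1/(-15.96) = 0.09139, so d_i2 = 10.9 cm.
The final image is real, 10.9 cm to the right of lens 2 (overall magnification ≈ -0.14).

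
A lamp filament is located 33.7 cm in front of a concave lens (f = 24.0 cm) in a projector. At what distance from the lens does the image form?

For a concave lens, f = -24.0 cm.
Thin-lens equation: 1/s_i = 1/f − 1/s_o = 1/(-24.00) − 1/(33.7) = -0.04167 − 0.02967 = -0.07134, so s_i = -14.0 cm.
The image is virtual, upright and reduced, on the same side as the object.

14.0 cm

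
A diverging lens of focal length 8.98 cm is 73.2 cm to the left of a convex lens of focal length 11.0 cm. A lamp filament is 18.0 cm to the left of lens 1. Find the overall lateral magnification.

f₁ = −8.98 cm (diverging).
Lens 1: 1/d_i1 = 1/(-8.98) − 1/(18.0) = -0.1669, so d_i1 = -5.991 cm; m₁ = −d_i1/d_o1 = +0.3328.
d_o2 = 73.2 − (-5.991) = 79.19 cm.
Lens 2: 1/d_i2 = 1/(11.0) − 1/(79.19) = 0.07828, so d_i2 = 12.77 cm; m₂ = −d_i2/d_o2 = -0.1613.
m = m₁·m₂ = (+0.3328)(-0.1613) = -0.0537.

m = -0.0537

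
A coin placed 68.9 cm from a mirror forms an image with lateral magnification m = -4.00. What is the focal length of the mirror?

f = 55.1 cm (concave)

m = −d_i/d_o ⇒ d_i = −m·d_o = −(-4.00)·(68.9) = 275.6 cm.
1/f = 1/d_o + 1/d_i = 1/(68.9) + 1/(275.6) = 0.01814, so f = 55.1 cm.
Since f is positive, the mirror is concave.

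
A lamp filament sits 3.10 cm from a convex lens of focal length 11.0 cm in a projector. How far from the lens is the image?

Lens equation: 1/s_i = 1/f − 1/s_o = 1/(11.00) − 1/(3.10) = 0.09091 − 0.3226 = -0.2317, so s_i = -4.32 cm.
The image is virtual, upright and enlarged, on the same side as the object.

4.32 cm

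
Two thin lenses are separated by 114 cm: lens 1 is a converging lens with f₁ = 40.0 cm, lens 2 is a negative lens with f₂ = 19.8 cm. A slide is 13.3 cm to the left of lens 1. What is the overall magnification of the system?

m = +0.193

Lens 1: 1/d_i1 = 1/(40.0) − 1/(13.3) = -0.05019, so d_i1 = -19.93 cm; m₁ = −d_i1/d_o1 = +1.498.
d_o2 = 114 − (-19.93) = 133.9 cm.
f₂ = −19.8 cm (diverging).
Lens 2: 1/d_i2 = 1/(-19.8) − 1/(133.9) = -0.05797, so d_i2 = -17.25 cm; m₂ = −d_i2/d_o2 = +0.1288.
m = m₁·m₂ = (+1.498)(+0.1288) = +0.193.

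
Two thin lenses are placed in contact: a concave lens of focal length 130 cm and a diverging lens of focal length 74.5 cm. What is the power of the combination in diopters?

P = -2.11 D

P₁ = 1/f₁ = 1/(-1.30 m) = -0.7692 D; P₂ = 1/f₂ = 1/(-0.745 m) = -1.342 D.
For thin lenses in contact, P = P₁ + P₂ = (-0.7692) + (-1.342) = -2.11 D.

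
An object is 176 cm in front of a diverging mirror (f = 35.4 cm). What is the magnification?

For a diverging mirror, f = -35.4 cm.
1/d_i = 1/f − 1/d_o = 1/(-35.40) − 1/(176) = -0.03393, so d_i = -29.47 cm.
m = −d_i/d_o = −(-29.47)/(176) = +0.167.
The image is virtual, upright and reduced, behind the mirror.

m = +0.167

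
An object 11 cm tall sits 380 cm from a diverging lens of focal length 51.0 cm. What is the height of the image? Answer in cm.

For a diverging lens, f = -51.0 cm.
1/d_i = 1/f − 1/d_o = 1/(-51.00) − 1/(380) = -0.02224, so d_i = -44.97 cm.
m = −d_i/d_o = +0.1183.
|h_i| = |m|·h_o = 0.1183 × 11 = 1.30 cm. The image is virtual, upright and reduced, on the same side as the object.

1.30 cm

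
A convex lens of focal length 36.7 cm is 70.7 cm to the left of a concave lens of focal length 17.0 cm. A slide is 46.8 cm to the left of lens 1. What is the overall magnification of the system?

m = +0.750

Lens 1: 1/d_i1 = 1/(36.7) − 1/(46.8) = 0.005880, so d_i1 = 170.1 cm; m₁ = −d_i1/d_o1 = -3.635.
d_o2 = 70.7 − (170.1) = -99.40 cm (virtual object).
f₂ = −17.0 cm (diverging).
Lens 2: 1/d_i2 = 1/(-17.0) − 1/(-99.40) = -0.04876, so d_i2 = -20.51 cm; m₂ = −d_i2/d_o2 = -0.2063.
m = m₁·m₂ = (-3.635)(-0.2063) = +0.750.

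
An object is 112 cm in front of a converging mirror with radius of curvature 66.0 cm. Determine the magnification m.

m = -0.418

f = R/2 = 66.0/2 = 33.00 cm.
1/d_i = 1/f − 1/d_o = 1/(33.00) − 1/(112) = 0.02137, so d_i = 46.78 cm.
m = −d_i/d_o = −(46.78)/(112) = -0.418.
The image is real, inverted and reduced, in front of the mirror.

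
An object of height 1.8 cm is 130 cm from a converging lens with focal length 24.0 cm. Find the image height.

1/d_i = 1/f − 1/d_o = 1/(24.00) − 1/(130) = 0.03397, so d_i = 29.43 cm.
m = −d_i/d_o = -0.2264.
|h_i| = |m|·h_o = 0.2264 × 1.8 = 0.408 cm. The image is real, inverted and reduced, on the far side of the lens.

0.408 cm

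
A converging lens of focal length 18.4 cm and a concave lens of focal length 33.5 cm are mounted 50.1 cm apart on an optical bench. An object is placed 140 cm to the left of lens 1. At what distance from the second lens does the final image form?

Lens 1: 1/d_i1 = 1/f₁ − 1/d_o1 = 1/(18.4) − 1/(140) = 0.04720, so d_i1 = 21.18 cm.
The intermediate image is 21.18 cm to the right of lens 1, which is 50.1 − (21.18) = 28.92 cm to the left of lens 2, so d_o2 = +28.92 cm.
Lens 2 is diverging, so f₂ = −33.5 cm.
Lens 2: 1/d_i2 = 1/f₂ − 1/d_o2 = 1/(-33.5) − 1/(28.92) = -0.06443, so d_i2 = -15.5 cm.
The final image is virtual, 15.5 cm to the left of lens 2 (overall magnification ≈ -0.081).

15.5 cm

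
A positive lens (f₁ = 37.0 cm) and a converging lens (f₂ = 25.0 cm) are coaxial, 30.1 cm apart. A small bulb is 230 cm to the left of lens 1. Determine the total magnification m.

m = -0.123

Lens 1: 1/d_i1 = 1/(37.0) − 1/(230) = 0.02268, so d_i1 = 44.09 cm; m₁ = −d_i1/d_o1 = -0.1917.
d_o2 = 30.1 − (44.09) = -13.99 cm (virtual object).
Lens 2: 1/d_i2 = 1/(25.0) − 1/(-13.99) = 0.1115, so d_i2 = 8.970 cm; m₂ = −d_i2/d_o2 = +0.6412.
m = m₁·m₂ = (-0.1917)(+0.6412) = -0.123.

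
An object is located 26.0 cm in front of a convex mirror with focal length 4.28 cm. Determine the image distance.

For a convex mirror, f = -4.28 cm.
Mirror equation: 1/d_i = 1/f − 1/d_o = 1/(-4.280) − 1/(26.0) = -0.2336 − 0.03846 = -0.2721, so d_i = -3.68 cm.
The image is virtual, upright and reduced, behind the mirror.

3.68 cm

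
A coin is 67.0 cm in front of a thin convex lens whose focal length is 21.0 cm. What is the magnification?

1/d_i = 1/f − 1/d_o = 1/(21.00) − 1/(67.0) = 0.03269, so d_i = 30.59 cm.
m = −d_i/d_o = −(30.59)/(67.0) = -0.457.
The image is real, inverted and reduced, on the far side of the lens.

m = -0.457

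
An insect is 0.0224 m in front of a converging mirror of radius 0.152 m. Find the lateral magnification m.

f = R/2 = 0.152/2 = 0.07600 m.
1/d_i = 1/f − 1/d_o = 1/(0.07600) − 1/(0.0224) = -31.48, so d_i = -0.03176 m.
m = −d_i/d_o = −(-0.03176)/(0.0224) = +1.42.
The image is virtual, upright and enlarged, behind the mirror.

m = +1.42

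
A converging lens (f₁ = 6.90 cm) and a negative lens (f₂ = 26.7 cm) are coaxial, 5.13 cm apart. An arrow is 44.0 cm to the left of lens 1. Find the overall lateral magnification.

Lens 1: 1/d_i1 = 1/(6.90) − 1/(44.0) = 0.1222, so d_i1 = 8.183 cm; m₁ = −d_i1/d_o1 = -0.1860.
d_o2 = 5.13 − (8.183) = -3.053 cm (virtual object).
f₂ = −26.7 cm (diverging).
Lens 2: 1/d_i2 = 1/(-26.7) − 1/(-3.053) = 0.2901, so d_i2 = 3.447 cm; m₂ = −d_i2/d_o2 = +1.129.
m = m₁·m₂ = (-0.1860)(+1.129) = -0.210.

m = -0.210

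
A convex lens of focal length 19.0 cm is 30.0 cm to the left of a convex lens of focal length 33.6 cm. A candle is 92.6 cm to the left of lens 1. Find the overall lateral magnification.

m = -0.315

Lens 1: 1/d_i1 = 1/(19.0) − 1/(92.6) = 0.04183, so d_i1 = 23.90 cm; m₁ = −d_i1/d_o1 = -0.2581.
d_o2 = 30.0 − (23.90) = 6.100 cm.
Lens 2: 1/d_i2 = 1/(33.6) − 1/(6.100) = -0.1342, so d_i2 = -7.453 cm; m₂ = −d_i2/d_o2 = +1.222.
m = m₁·m₂ = (-0.2581)(+1.222) = -0.315.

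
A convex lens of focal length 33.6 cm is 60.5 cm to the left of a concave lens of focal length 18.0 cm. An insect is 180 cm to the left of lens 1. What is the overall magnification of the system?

m = -0.111

Lens 1: 1/d_i1 = 1/(33.6) − 1/(180) = 0.02421, so d_i1 = 41.31 cm; m₁ = −d_i1/d_o1 = -0.2295.
d_o2 = 60.5 − (41.31) = 19.19 cm.
f₂ = −18.0 cm (diverging).
Lens 2: 1/d_i2 = 1/(-18.0) − 1/(19.19) = -0.1077, so d_i2 = -9.288 cm; m₂ = −d_i2/d_o2 = +0.4840.
m = m₁·m₂ = (-0.2295)(+0.4840) = -0.111.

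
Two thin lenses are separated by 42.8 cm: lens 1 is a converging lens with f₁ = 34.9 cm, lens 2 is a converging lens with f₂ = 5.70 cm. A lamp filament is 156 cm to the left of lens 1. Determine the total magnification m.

Lens 1: 1/d_i1 = 1/(34.9) − 1/(156) = 0.02224, so d_i1 = 44.96 cm; m₁ = −d_i1/d_o1 = -0.2882.
d_o2 = 42.8 − (44.96) = -2.160 cm (virtual object).
Lens 2: 1/d_i2 = 1/(5.70) − 1/(-2.160) = 0.6384, so d_i2 = 1.566 cm; m₂ = −d_i2/d_o2 = +0.7252.
m = m₁·m₂ = (-0.2882)(+0.7252) = -0.209.

m = -0.209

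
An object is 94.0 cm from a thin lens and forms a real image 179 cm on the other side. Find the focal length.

f = 61.6 cm (converging)

Real image ⇒ d_i = +179 cm.
1/f = 1/d_o + 1/d_i = 1/(94.0) + 1/(179) = 0.01622, so f = 61.6 cm.
Since f is positive, the thin lens is converging.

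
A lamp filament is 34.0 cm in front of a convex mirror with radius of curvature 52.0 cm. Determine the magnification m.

f = R/2 = 52.0/2 = 26.00 cm; for a convex mirror, f = -26.00 cm.
1/d_i = 1/f − 1/d_o = 1/(-26.00) − 1/(34.0) = -0.06787, so d_i = -14.73 cm.
m = −d_i/d_o = −(-14.73)/(34.0) = +0.433.
The image is virtual, upright and reduced, behind the mirror.

m = +0.433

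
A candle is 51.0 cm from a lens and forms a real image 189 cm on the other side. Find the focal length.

f = 40.2 cm (converging)

Real image ⇒ d_i = +189 cm.
1/f = 1/d_o + 1/d_i = 1/(51.0) + 1/(189) = 0.02490, so f = 40.2 cm.
Since f is positive, the lens is converging.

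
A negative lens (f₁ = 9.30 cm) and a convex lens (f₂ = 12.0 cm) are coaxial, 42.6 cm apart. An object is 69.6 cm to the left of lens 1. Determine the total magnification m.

m = -0.0365

f₁ = −9.30 cm (diverging).
Lens 1: 1/d_i1 = 1/(-9.30) − 1/(69.6) = -0.1219, so d_i1 = -8.204 cm; m₁ = −d_i1/d_o1 = +0.1179.
d_o2 = 42.6 − (-8.204) = 50.80 cm.
Lens 2: 1/d_i2 = 1/(12.0) − 1/(50.80) = 0.06365, so d_i2 = 15.71 cm; m₂ = −d_i2/d_o2 = -0.3093.
m = m₁·m₂ = (+0.1179)(-0.3093) = -0.0365.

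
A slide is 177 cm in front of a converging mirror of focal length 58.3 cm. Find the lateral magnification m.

m = -0.491

1/d_i = 1/f − 1/d_o = 1/(58.30) − 1/(177) = 0.01150, so d_i = 86.93 cm.
m = −d_i/d_o = −(86.93)/(177) = -0.491.
The image is real, inverted and reduced, in front of the mirror.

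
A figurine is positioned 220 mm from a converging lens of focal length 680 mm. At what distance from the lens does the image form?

325 mm

Thin-lens equation: 1/s_i = 1/f − 1/s_o = 1/(680.0) − 1/(220) = 0.001471 − 0.004545 = -0.003075, so s_i = -325 mm.
The image is virtual, upright and enlarged, on the same side as the object.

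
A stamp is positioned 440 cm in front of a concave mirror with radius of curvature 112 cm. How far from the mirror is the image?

64.2 cm

f = R/2 = 112/2 = 56.00 cm.
Mirror equation: 1/v = 1/f − 1/u = 1/(56.00) − 1/(440) = 0.01786 − 0.002273 = 0.01558, so v = 64.2 cm.
The image is real, inverted and reduced, in front of the mirror.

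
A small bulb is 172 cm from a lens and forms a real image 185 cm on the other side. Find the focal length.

Real image ⇒ d_i = +185 cm.
1/f = 1/d_o + 1/d_i = 1/(172) + 1/(185) = 0.01122, so f = 89.1 cm.
Since f is positive, the lens is converging.

f = 89.1 cm (converging)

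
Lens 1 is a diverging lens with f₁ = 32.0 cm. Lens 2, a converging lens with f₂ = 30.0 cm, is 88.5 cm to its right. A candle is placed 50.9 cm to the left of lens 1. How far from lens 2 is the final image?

Lens 1 is diverging, so f₁ = −32.0 cm.
Lens 1: 1/d_i1 = 1/f₁ − 1/d_o1 = 1/(-32.0) − 1/(50.9) = -0.05090, so d_i1 = -19.65 cm.
The intermediate image is 19.65 cm to the left of lens 1 (virtual), which is 88.5 − (-19.65) = 108.2 cm to the left of lens 2, so d_o2 = +108.2 cm.
Lens 2: 1/d_i2 = 1/f₂ − 1/d_o2 = 1/(30.0) − 1/(108.2) = 0.02409, so d_i2 = 41.5 cm.
The final image is real, 41.5 cm to the right of lens 2 (overall magnification ≈ -0.15).

41.5 cm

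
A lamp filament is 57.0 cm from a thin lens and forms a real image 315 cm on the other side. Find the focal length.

f = 48.3 cm (converging)

Real image ⇒ d_i = +315 cm.
1/f = 1/d_o + 1/d_i = 1/(57.0) + 1/(315) = 0.02072, so f = 48.3 cm.
Since f is positive, the thin lens is converging.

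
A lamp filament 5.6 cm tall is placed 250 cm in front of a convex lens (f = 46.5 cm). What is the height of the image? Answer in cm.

1/d_i = 1/f − 1/d_o = 1/(46.50) − 1/(250) = 0.01751, so d_i = 57.13 cm.
m = −d_i/d_o = -0.2285.
|h_i| = |m|·h_o = 0.2285 × 5.6 = 1.28 cm. The image is real, inverted and reduced, on the far side of the lens.

1.28 cm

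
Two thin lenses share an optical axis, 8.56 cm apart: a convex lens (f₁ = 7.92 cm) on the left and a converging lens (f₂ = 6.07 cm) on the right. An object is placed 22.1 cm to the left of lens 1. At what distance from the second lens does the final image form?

Lens 1: 1/d_i1 = 1/f₁ − 1/d_o1 = 1/(7.92) − 1/(22.1) = 0.08101, so d_i1 = 12.34 cm.
The intermediate image is 12.34 cm to the right of lens 1, which lies 3.780 cm to the right of lens 2 — a virtual object — so d_o2 = −3.780 cm.
Lens 2: 1/d_i2 = 1/f₂ − 1/d_o2 = 1/(6.07) − 1/(-3.780) = 0.4293, so d_i2 = 2.33 cm.
The final image is real, 2.33 cm to the right of lens 2 (overall magnification ≈ -0.34).

2.33 cm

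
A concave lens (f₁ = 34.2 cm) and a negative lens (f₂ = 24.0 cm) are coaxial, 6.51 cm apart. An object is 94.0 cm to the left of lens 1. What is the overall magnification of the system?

f₁ = −34.2 cm (diverging).
Lens 1: 1/d_i1 = 1/(-34.2) − 1/(94.0) = -0.03988, so d_i1 = -25.08 cm; m₁ = −d_i1/d_o1 = +0.2668.
d_o2 = 6.51 − (-25.08) = 31.59 cm.
f₂ = −24.0 cm (diverging).
Lens 2: 1/d_i2 = 1/(-24.0) − 1/(31.59) = -0.07332, so d_i2 = -13.64 cm; m₂ = −d_i2/d_o2 = +0.4317.
m = m₁·m₂ = (+0.2668)(+0.4317) = +0.115.

m = +0.115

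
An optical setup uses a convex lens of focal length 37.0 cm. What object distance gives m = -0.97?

m = −d_i/d_o ⇒ d_i = −m·d_o.
1/f = 1/d_o + 1/d_i = 1/d_o − 1/(m·d_o) = (1 − 1/m)/d_o, so d_o = f(1 − 1/m) = (37.00)(1 − 1/(-0.97)) = 75.1 cm.

75.1 cm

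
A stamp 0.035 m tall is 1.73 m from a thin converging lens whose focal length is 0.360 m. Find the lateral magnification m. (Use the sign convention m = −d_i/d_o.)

m = -0.263

1/d_i = 1/f − 1/d_o = 1/(0.3600) − 1/(1.73) = 2.200, so d_i = 0.4546 m.
m = −d_i/d_o = −(0.4546)/(1.73) = -0.263.
The image is real, inverted and reduced, on the far side of the lens.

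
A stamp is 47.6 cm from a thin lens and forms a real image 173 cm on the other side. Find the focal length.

Real image ⇒ d_i = +173 cm.
1/f = 1/d_o + 1/d_i = 1/(47.6) + 1/(173) = 0.02679, so f = 37.3 cm.
Since f is positive, the thin lens is converging.

f = 37.3 cm (converging)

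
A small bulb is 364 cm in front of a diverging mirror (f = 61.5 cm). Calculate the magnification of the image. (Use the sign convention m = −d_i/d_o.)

m = +0.145

For a diverging mirror, f = -61.5 cm.
1/d_i = 1/f − 1/d_o = 1/(-61.50) − 1/(364) = -0.01901, so d_i = -52.61 cm.
m = −d_i/d_o = −(-52.61)/(364) = +0.145.
The image is virtual, upright and reduced, behind the mirror.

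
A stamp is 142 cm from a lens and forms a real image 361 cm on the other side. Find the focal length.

Real image ⇒ d_i = +361 cm.
1/f = 1/d_o + 1/d_i = 1/(142) + 1/(361) = 0.009812, so f = 102 cm.
Since f is positive, the lens is converging.

f = 102 cm (converging)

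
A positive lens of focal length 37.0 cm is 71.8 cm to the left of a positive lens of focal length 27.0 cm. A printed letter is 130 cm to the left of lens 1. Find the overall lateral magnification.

m = -1.55

Lens 1: 1/d_i1 = 1/(37.0) − 1/(130) = 0.01933, so d_i1 = 51.72 cm; m₁ = −d_i1/d_o1 = -0.3978.
d_o2 = 71.8 − (51.72) = 20.08 cm.
Lens 2: 1/d_i2 = 1/(27.0) − 1/(20.08) = -0.01276, so d_i2 = -78.35 cm; m₂ = −d_i2/d_o2 = +3.902.
m = m₁·m₂ = (-0.3978)(+3.902) = -1.55.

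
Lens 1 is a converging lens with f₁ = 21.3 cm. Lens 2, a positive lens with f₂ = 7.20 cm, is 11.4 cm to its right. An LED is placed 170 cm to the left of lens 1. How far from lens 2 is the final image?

4.63 cm

Lens 1: 1/d_i1 = 1/f₁ − 1/d_o1 = 1/(21.3) − 1/(170) = 0.04107, so d_i1 = 24.35 cm.
The intermediate image is 24.35 cm to the right of lens 1, which lies 12.95 cm to the right of lens 2 — a virtual object — so d_o2 = −12.95 cm.
Lens 2: 1/d_i2 = 1/f₂ − 1/d_o2 = 1/(7.20) − 1/(-12.95) = 0.2161, so d_i2 = 4.63 cm.
The final image is real, 4.63 cm to the right of lens 2 (overall magnification ≈ -0.051).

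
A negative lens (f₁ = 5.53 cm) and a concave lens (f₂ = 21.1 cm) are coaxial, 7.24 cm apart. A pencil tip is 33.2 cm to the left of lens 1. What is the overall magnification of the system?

m = +0.0911

f₁ = −5.53 cm (diverging).
Lens 1: 1/d_i1 = 1/(-5.53) − 1/(33.2) = -0.2110, so d_i1 = -4.740 cm; m₁ = −d_i1/d_o1 = +0.1428.
d_o2 = 7.24 − (-4.740) = 11.98 cm.
f₂ = −21.1 cm (diverging).
Lens 2: 1/d_i2 = 1/(-21.1) − 1/(11.98) = -0.1309, so d_i2 = -7.641 cm; m₂ = −d_i2/d_o2 = +0.6378.
m = m₁·m₂ = (+0.1428)(+0.6378) = +0.0911.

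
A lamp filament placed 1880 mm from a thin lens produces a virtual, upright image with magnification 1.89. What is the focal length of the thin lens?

f = 3990 mm (converging)

m = −d_i/d_o ⇒ d_i = −m·d_o = −(+1.89)·(1880) = -3553 mm.
1/f = 1/d_o + 1/d_i = 1/(1880) + 1/(-3553) = 0.0002505, so f = 3990 mm.
Since f is positive, the thin lens is converging.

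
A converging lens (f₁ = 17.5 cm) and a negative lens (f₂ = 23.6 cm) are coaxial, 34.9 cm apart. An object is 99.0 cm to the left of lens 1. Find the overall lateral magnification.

m = -0.136

Lens 1: 1/d_i1 = 1/(17.5) − 1/(99.0) = 0.04704, so d_i1 = 21.26 cm; m₁ = −d_i1/d_o1 = -0.2147.
d_o2 = 34.9 − (21.26) = 13.64 cm.
f₂ = −23.6 cm (diverging).
Lens 2: 1/d_i2 = 1/(-23.6) − 1/(13.64) = -0.1157, so d_i2 = -8.644 cm; m₂ = −d_i2/d_o2 = +0.6337.
m = m₁·m₂ = (-0.2147)(+0.6337) = -0.136.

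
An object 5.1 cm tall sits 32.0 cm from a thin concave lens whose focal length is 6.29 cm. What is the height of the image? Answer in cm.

0.838 cm

For a concave lens, f = -6.29 cm.
1/d_i = 1/f − 1/d_o = 1/(-6.290) − 1/(32.0) = -0.1902, so d_i = -5.257 cm.
m = −d_i/d_o = +0.1643.
|h_i| = |m|·h_o = 0.1643 × 5.1 = 0.838 cm. The image is virtual, upright and reduced, on the same side as the object.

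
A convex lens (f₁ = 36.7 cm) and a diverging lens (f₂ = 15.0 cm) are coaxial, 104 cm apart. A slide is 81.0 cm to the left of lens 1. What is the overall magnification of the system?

Lens 1: 1/d_i1 = 1/(36.7) − 1/(81.0) = 0.01490, so d_i1 = 67.10 cm; m₁ = −d_i1/d_o1 = -0.8284.
d_o2 = 104 − (67.10) = 36.90 cm.
f₂ = −15.0 cm (diverging).
Lens 2: 1/d_i2 = 1/(-15.0) − 1/(36.90) = -0.09377, so d_i2 = -10.66 cm; m₂ = −d_i2/d_o2 = +0.2890.
m = m₁·m₂ = (-0.8284)(+0.2890) = -0.239.

m = -0.239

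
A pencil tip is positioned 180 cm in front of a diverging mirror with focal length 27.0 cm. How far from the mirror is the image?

For a diverging mirror, f = -27.0 cm.
Mirror equation: 1/v = 1/f − 1/u = 1/(-27.00) − 1/(180) = -0.03704 − 0.005556 = -0.04259, so v = -23.5 cm.
The image is virtual, upright and reduced, behind the mirror.

23.5 cm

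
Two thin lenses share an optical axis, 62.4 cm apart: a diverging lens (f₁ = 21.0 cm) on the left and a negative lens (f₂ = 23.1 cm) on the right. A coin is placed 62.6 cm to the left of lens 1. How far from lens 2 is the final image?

Lens 1 is diverging, so f₁ = −21.0 cm.
Lens 1: 1/d_i1 = 1/f₁ − 1/d_o1 = 1/(-21.0) − 1/(62.6) = -0.06359, so d_i1 = -15.72 cm.
The intermediate image is 15.72 cm to the left of lens 1 (virtual), which is 62.4 − (-15.72) = 78.12 cm to the left of lens 2, so d_o2 = +78.12 cm.
Lens 2 is diverging, so f₂ = −23.1 cm.
Lens 2: 1/d_i2 = 1/f₂ − 1/d_o2 = 1/(-23.1) − 1/(78.12) = -0.05609, so d_i2 = -17.8 cm.
The final image is virtual, 17.8 cm to the left of lens 2 (overall magnification ≈ 0.057).

17.8 cm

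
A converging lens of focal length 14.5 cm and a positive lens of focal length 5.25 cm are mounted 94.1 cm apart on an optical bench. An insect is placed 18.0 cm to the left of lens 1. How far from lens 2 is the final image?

7.18 cm

Lens 1: 1/d_i1 = 1/f₁ − 1/d_o1 = 1/(14.5) − 1/(18.0) = 0.01341, so d_i1 = 74.57 cm.
The intermediate image is 74.57 cm to the right of lens 1, which is 94.1 − (74.57) = 19.53 cm to the left of lens 2, so d_o2 = +19.53 cm.
Lens 2: 1/d_i2 = 1/f₂ − 1/d_o2 = 1/(5.25) − 1/(19.53) = 0.1393, so d_i2 = 7.18 cm.
The final image is real, 7.18 cm to the right of lens 2 (overall magnification ≈ 1.5).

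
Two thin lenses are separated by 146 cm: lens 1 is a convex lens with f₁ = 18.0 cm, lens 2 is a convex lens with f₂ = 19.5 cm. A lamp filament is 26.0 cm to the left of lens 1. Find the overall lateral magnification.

m = +0.645

Lens 1: 1/d_i1 = 1/(18.0) − 1/(26.0) = 0.01709, so d_i1 = 58.50 cm; m₁ = −d_i1/d_o1 = -2.250.
d_o2 = 146 − (58.50) = 87.50 cm.
Lens 2: 1/d_i2 = 1/(19.5) − 1/(87.50) = 0.03985, so d_i2 = 25.09 cm; m₂ = −d_i2/d_o2 = -0.2868.
m = m₁·m₂ = (-2.250)(-0.2868) = +0.645.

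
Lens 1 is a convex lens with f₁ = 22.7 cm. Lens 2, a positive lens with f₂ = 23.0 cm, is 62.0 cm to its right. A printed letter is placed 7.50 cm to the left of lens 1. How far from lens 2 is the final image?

33.5 cm

Lens 1: 1/d_i1 = 1/f₁ − 1/d_o1 = 1/(22.7) − 1/(7.50) = -0.08928, so d_i1 = -11.20 cm.
The intermediate image is 11.20 cm to the left of lens 1 (virtual), which is 62.0 − (-11.20) = 73.20 cm to the left of lens 2, so d_o2 = +73.20 cm.
Lens 2: 1/d_i2 = 1/f₂ − 1/d_o2 = 1/(23.0) − 1/(73.20) = 0.02982, so d_i2 = 33.5 cm.
The final image is real, 33.5 cm to the right of lens 2 (overall magnification ≈ -0.68).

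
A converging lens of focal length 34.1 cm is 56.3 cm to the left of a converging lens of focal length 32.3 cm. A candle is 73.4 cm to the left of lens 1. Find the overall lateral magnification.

m = -0.706

Lens 1: 1/d_i1 = 1/(34.1) − 1/(73.4) = 0.01570, so d_i1 = 63.69 cm; m₁ = −d_i1/d_o1 = -0.8677.
d_o2 = 56.3 − (63.69) = -7.390 cm (virtual object).
Lens 2: 1/d_i2 = 1/(32.3) − 1/(-7.390) = 0.1663, so d_i2 = 6.014 cm; m₂ = −d_i2/d_o2 = +0.8138.
m = m₁·m₂ = (-0.8677)(+0.8138) = -0.706.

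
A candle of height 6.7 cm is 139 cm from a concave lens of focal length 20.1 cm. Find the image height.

0.846 cm

For a concave lens, f = -20.1 cm.
1/d_i = 1/f − 1/d_o = 1/(-20.10) − 1/(139) = -0.05695, so d_i = -17.56 cm.
m = −d_i/d_o = +0.1263.
|h_i| = |m|·h_o = 0.1263 × 6.7 = 0.846 cm. The image is virtual, upright and reduced, on the same side as the object.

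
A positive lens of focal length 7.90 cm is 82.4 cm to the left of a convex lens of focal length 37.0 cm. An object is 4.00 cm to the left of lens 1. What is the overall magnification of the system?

Lens 1: 1/d_i1 = 1/(7.90) − 1/(4.00) = -0.1234, so d_i1 = -8.103 cm; m₁ = −d_i1/d_o1 = +2.026.
d_o2 = 82.4 − (-8.103) = 90.50 cm.
Lens 2: 1/d_i2 = 1/(37.0) − 1/(90.50) = 0.01598, so d_i2 = 62.59 cm; m₂ = −d_i2/d_o2 = -0.6916.
m = m₁·m₂ = (+2.026)(-0.6916) = -1.40.

m = -1.40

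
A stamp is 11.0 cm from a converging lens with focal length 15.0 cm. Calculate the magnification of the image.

m = +3.75

1/d_i = 1/f − 1/d_o = 1/(15.00) − 1/(11.0) = -0.02424, so d_i = -41.25 cm.
m = −d_i/d_o = −(-41.25)/(11.0) = +3.75.
The image is virtual, upright and enlarged, on the same side as the object.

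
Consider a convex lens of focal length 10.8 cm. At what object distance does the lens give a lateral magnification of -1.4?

18.5 cm

m = −d_i/d_o ⇒ d_i = −m·d_o.
1/f = 1/d_o + 1/d_i = 1/d_o − 1/(m·d_o) = (1 − 1/m)/d_o, so d_o = f(1 − 1/m) = (10.80)(1 − 1/(-1.4)) = 18.5 cm.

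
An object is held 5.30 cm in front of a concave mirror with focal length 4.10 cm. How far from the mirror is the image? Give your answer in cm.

Mirror equation: 1/v = 1/f − 1/u = 1/(4.100) − 1/(5.30) = 0.2439 − 0.1887 = 0.05522, so v = 18.1 cm.
The image is real, inverted and enlarged, in front of the mirror.

18.1 cm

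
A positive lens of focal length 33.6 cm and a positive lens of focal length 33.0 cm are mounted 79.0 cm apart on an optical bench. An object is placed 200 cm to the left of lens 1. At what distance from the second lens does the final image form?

227 cm

Lens 1: 1/d_i1 = 1/f₁ − 1/d_o1 = 1/(33.6) − 1/(200) = 0.02476, so d_i1 = 40.38 cm.
The intermediate image is 40.38 cm to the right of lens 1, which is 79.0 − (40.38) = 38.62 cm to the left of lens 2, so d_o2 = +38.62 cm.
Lens 2: 1/d_i2 = 1/f₂ − 1/d_o2 = 1/(33.0) − 1/(38.62) = 0.004410, so d_i2 = 227 cm.
The final image is real, 227 cm to the right of lens 2 (overall magnification ≈ 1.2).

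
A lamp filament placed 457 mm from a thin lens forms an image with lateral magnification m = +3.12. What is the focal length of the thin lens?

f = 673 mm (converging)

m = −d_i/d_o ⇒ d_i = −m·d_o = −(+3.12)·(457) = -1426 mm.
1/f = 1/d_o + 1/d_i = 1/(457) + 1/(-1426) = 0.001487, so f = 673 mm.
Since f is positive, the thin lens is converging.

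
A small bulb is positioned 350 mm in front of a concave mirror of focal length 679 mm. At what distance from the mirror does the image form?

722 mm

Mirror equation: 1/d_i = 1/f − 1/d_o = 1/(679.0) − 1/(350) = 0.001473 − 0.002857 = -0.001384, so d_i = -722 mm.
The image is virtual, upright and enlarged, behind the mirror.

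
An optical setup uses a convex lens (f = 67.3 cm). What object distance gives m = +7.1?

57.8 cm

m = −d_i/d_o ⇒ d_i = −m·d_o.
1/f = 1/d_o + 1/d_i = 1/d_o − 1/(m·d_o) = (1 − 1/m)/d_o, so d_o = f(1 − 1/m) = (67.30)(1 − 1/(+7.1)) = 57.8 cm.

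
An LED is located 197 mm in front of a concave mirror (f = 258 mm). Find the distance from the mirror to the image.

Mirror equation: 1/v = 1/f − 1/u = 1/(258.0) − 1/(197) = 0.003876 − 0.005076 = -0.001200, so v = -833 mm.
The image is virtual, upright and enlarged, behind the mirror.

833 mm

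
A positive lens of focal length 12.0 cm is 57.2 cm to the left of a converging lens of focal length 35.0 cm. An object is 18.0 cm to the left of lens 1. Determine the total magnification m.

m = -5.07

Lens 1: 1/d_i1 = 1/(12.0) − 1/(18.0) = 0.02778, so d_i1 = 36.00 cm; m₁ = −d_i1/d_o1 = -2.000.
d_o2 = 57.2 − (36.00) = 21.20 cm.
Lens 2: 1/d_i2 = 1/(35.0) − 1/(21.20) = -0.01860, so d_i2 = -53.77 cm; m₂ = −d_i2/d_o2 = +2.536.
m = m₁·m₂ = (-2.000)(+2.536) = -5.07.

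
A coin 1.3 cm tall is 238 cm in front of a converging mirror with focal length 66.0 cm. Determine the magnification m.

m = -0.384

1/d_i = 1/f − 1/d_o = 1/(66.00) − 1/(238) = 0.01095, so d_i = 91.33 cm.
m = −d_i/d_o = −(91.33)/(238) = -0.384.
The image is real, inverted and reduced, in front of the mirror.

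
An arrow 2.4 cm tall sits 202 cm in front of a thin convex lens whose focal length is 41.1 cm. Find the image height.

0.613 cm

1/d_i = 1/f − 1/d_o = 1/(41.10) − 1/(202) = 0.01938, so d_i = 51.60 cm.
m = −d_i/d_o = -0.2554.
|h_i| = |m|·h_o = 0.2554 × 2.4 = 0.613 cm. The image is real, inverted and reduced, on the far side of the lens.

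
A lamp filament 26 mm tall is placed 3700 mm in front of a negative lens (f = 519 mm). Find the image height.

3.20 mm

For a negative lens, f = -519 mm.
1/d_i = 1/f − 1/d_o = 1/(-519.0) − 1/(3700) = -0.002197, so d_i = -455.2 mm.
m = −d_i/d_o = +0.1230.
|h_i| = |m|·h_o = 0.1230 × 26 = 3.20 mm. The image is virtual, upright and reduced, on the same side as the object.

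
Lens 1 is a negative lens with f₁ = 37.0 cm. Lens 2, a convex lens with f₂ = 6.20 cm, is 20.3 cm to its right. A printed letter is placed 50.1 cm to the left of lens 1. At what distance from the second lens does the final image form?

Lens 1 is diverging, so f₁ = −37.0 cm.
Lens 1: 1/d_i1 = 1/f₁ − 1/d_o1 = 1/(-37.0) − 1/(50.1) = -0.04699, so d_i1 = -21.28 cm.
The intermediate image is 21.28 cm to the left of lens 1 (virtual), which is 20.3 − (-21.28) = 41.58 cm to the left of lens 2, so d_o2 = +41.58 cm.
Lens 2: 1/d_i2 = 1/f₂ − 1/d_o2 = 1/(6.20) − 1/(41.58) = 0.1372, so d_i2 = 7.29 cm.
The final image is real, 7.29 cm to the right of lens 2 (overall magnification ≈ -0.074).

7.29 cm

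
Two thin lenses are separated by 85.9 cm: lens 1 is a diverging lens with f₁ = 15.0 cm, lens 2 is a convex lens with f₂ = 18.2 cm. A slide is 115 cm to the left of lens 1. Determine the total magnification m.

m = -0.0259

f₁ = −15.0 cm (diverging).
Lens 1: 1/d_i1 = 1/(-15.0) − 1/(115) = -0.07536, so d_i1 = -13.27 cm; m₁ = −d_i1/d_o1 = +0.1154.
d_o2 = 85.9 − (-13.27) = 99.17 cm.
Lens 2: 1/d_i2 = 1/(18.2) − 1/(99.17) = 0.04486, so d_i2 = 22.29 cm; m₂ = −d_i2/d_o2 = -0.2248.
m = m₁·m₂ = (+0.1154)(-0.2248) = -0.0259.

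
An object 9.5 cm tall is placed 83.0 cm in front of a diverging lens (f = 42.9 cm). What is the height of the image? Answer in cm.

3.24 cm

For a diverging lens, f = -42.9 cm.
1/d_i = 1/f − 1/d_o = 1/(-42.90) − 1/(83.0) = -0.03536, so d_i = -28.28 cm.
m = −d_i/d_o = +0.3407.
|h_i| = |m|·h_o = 0.3407 × 9.5 = 3.24 cm. The image is virtual, upright and reduced, on the same side as the object.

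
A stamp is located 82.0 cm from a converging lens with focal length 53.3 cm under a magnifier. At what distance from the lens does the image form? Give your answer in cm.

152 cm

Lens equation: 1/v = 1/f − 1/u = 1/(53.30) − 1/(82.0) = 0.01876 − 0.01220 = 0.006567, so v = 152 cm.
The image is real, inverted and enlarged, on the far side of the lens.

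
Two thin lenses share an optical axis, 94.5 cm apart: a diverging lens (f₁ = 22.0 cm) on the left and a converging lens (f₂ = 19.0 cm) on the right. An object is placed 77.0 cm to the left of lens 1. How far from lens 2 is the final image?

Lens 1 is diverging, so f₁ = −22.0 cm.
Lens 1: 1/d_i1 = 1/f₁ − 1/d_o1 = 1/(-22.0) − 1/(77.0) = -0.05844, so d_i1 = -17.11 cm.
The intermediate image is 17.11 cm to the left of lens 1 (virtual), which is 94.5 − (-17.11) = 111.6 cm to the left of lens 2, so d_o2 = +111.6 cm.
Lens 2: 1/d_i2 = 1/f₂ − 1/d_o2 = 1/(19.0) − 1/(111.6) = 0.04367, so d_i2 = 22.9 cm.
The final image is real, 22.9 cm to the right of lens 2 (overall magnification ≈ -0.046).

22.9 cm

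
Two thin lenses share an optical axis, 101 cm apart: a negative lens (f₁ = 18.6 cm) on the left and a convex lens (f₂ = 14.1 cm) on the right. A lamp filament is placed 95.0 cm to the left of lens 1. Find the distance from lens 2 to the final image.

16.0 cm

Lens 1 is diverging, so f₁ = −18.6 cm.
Lens 1: 1/d_i1 = 1/f₁ − 1/d_o1 = 1/(-18.6) − 1/(95.0) = -0.06429, so d_i1 = -15.55 cm.
The intermediate image is 15.55 cm to the left of lens 1 (virtual), which is 101 − (-15.55) = 116.5 cm to the left of lens 2, so d_o2 = +116.5 cm.
Lens 2: 1/d_i2 = 1/f₂ − 1/d_o2 = 1/(14.1) − 1/(116.5) = 0.06234, so d_i2 = 16.0 cm.
The final image is real, 16.0 cm to the right of lens 2 (overall magnification ≈ -0.023).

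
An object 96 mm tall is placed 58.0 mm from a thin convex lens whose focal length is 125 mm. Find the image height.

1/d_i = 1/f − 1/d_o = 1/(125.0) − 1/(58.0) = -0.009241, so d_i = -108.2 mm.
m = −d_i/d_o = +1.866.
|h_i| = |m|·h_o = 1.866 × 96 = 179 mm. The image is virtual, upright and enlarged, on the same side as the object.

179 mm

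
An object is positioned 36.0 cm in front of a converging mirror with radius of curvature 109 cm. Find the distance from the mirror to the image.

f = R/2 = 109/2 = 54.50 cm.
Mirror equation: 1/v = 1/f − 1/u = 1/(54.50) − 1/(36.0) = 0.01835 − 0.02778 = -0.009429, so v = -106 cm.
The image is virtual, upright and enlarged, behind the mirror.

106 cm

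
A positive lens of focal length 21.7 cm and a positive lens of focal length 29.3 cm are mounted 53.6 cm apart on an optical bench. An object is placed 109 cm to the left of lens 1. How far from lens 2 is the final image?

278 cm

Lens 1: 1/d_i1 = 1/f₁ − 1/d_o1 = 1/(21.7) − 1/(109) = 0.03691, so d_i1 = 27.09 cm.
The intermediate image is 27.09 cm to the right of lens 1, which is 53.6 − (27.09) = 26.51 cm to the left of lens 2, so d_o2 = +26.51 cm.
Lens 2: 1/d_i2 = 1/f₂ − 1/d_o2 = 1/(29.3) − 1/(26.51) = -0.003592, so d_i2 = -278 cm.
The final image is virtual, 278 cm to the left of lens 2 (overall magnification ≈ -2.6).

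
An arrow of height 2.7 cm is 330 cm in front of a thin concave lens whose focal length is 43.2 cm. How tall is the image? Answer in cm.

For a concave lens, f = -43.2 cm.
1/d_i = 1/f − 1/d_o = 1/(-43.20) − 1/(330) = -0.02618, so d_i = -38.20 cm.
m = −d_i/d_o = +0.1158.
|h_i| = |m|·h_o = 0.1158 × 2.7 = 0.313 cm. The image is virtual, upright and reduced, on the same side as the object.

0.313 cm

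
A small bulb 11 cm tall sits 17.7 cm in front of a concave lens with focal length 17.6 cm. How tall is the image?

5.48 cm

For a concave lens, f = -17.6 cm.
1/d_i = 1/f − 1/d_o = 1/(-17.60) − 1/(17.7) = -0.1133, so d_i = -8.825 cm.
m = −d_i/d_o = +0.4986.
|h_i| = |m|·h_o = 0.4986 × 11 = 5.48 cm. The image is virtual, upright and reduced, on the same side as the object.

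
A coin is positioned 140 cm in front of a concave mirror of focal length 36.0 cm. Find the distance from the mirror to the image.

Mirror equation: 1/v = 1/f − 1/u = 1/(36.00) − 1/(140) = 0.02778 − 0.007143 = 0.02063, so v = 48.5 cm.
The image is real, inverted and reduced, in front of the mirror.

48.5 cm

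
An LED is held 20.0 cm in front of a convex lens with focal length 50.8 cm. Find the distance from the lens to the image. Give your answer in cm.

33.0 cm

Lens equation: 1/d_i = 1/f − 1/d_o = 1/(50.80) − 1/(20.0) = 0.01969 − 0.05000 = -0.03031, so d_i = -33.0 cm.
The image is virtual, upright and enlarged, on the same side as the object.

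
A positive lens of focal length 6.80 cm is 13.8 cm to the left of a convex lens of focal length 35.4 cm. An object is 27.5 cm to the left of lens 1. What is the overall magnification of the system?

Lens 1: 1/d_i1 = 1/(6.80) − 1/(27.5) = 0.1107, so d_i1 = 9.034 cm; m₁ = −d_i1/d_o1 = -0.3285.
d_o2 = 13.8 − (9.034) = 4.766 cm.
Lens 2: 1/d_i2 = 1/(35.4) − 1/(4.766) = -0.1816, so d_i2 = -5.507 cm; m₂ = −d_i2/d_o2 = +1.156.
m = m₁·m₂ = (-0.3285)(+1.156) = -0.380.

m = -0.380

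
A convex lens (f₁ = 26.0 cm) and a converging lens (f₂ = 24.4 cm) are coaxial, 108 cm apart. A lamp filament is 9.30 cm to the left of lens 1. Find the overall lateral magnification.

m = -0.387

Lens 1: 1/d_i1 = 1/(26.0) − 1/(9.30) = -0.06907, so d_i1 = -14.48 cm; m₁ = −d_i1/d_o1 = +1.557.
d_o2 = 108 − (-14.48) = 122.5 cm.
Lens 2: 1/d_i2 = 1/(24.4) − 1/(122.5) = 0.03282, so d_i2 = 30.47 cm; m₂ = −d_i2/d_o2 = -0.2487.
m = m₁·m₂ = (+1.557)(-0.2487) = -0.387.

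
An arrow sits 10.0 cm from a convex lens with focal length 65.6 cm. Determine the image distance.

Thin-lens equation: 1/v = 1/f − 1/u = 1/(65.60) − 1/(10.0) = 0.01524 − 0.1000 = -0.08476, so v = -11.8 cm.
The image is virtual, upright and enlarged, on the same side as the object.

11.8 cm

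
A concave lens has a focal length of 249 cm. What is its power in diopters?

For a concave lens, f = −249 cm.
f = -249 cm = -2.49 m.
P = 1/f = 1/(-2.49 m) = -0.402 D.

P = -0.402 D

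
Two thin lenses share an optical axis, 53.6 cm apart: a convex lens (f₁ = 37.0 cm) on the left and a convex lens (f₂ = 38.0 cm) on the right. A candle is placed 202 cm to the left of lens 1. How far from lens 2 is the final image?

10.6 cm

Lens 1: 1/d_i1 = 1/f₁ − 1/d_o1 = 1/(37.0) − 1/(202) = 0.02208, so d_i1 = 45.30 cm.
The intermediate image is 45.30 cm to the right of lens 1, which is 53.6 − (45.30) = 8.300 cm to the left of lens 2, so d_o2 = +8.300 cm.
Lens 2: 1/d_i2 = 1/f₂ − 1/d_o2 = 1/(38.0) − 1/(8.300) = -0.09417, so d_i2 = -10.6 cm.
The final image is virtual, 10.6 cm to the left of lens 2 (overall magnification ≈ -0.29).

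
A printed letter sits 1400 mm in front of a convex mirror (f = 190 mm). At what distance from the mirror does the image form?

For a convex mirror, f = -190 mm.
Mirror equation: 1/d_i = 1/f − 1/d_o = 1/(-190.0) − 1/(1400) = -0.005263 − 0.0007143 = -0.005977, so d_i = -167 mm.
The image is virtual, upright and reduced, behind the mirror.

167 mm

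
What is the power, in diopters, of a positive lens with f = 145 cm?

P = +0.690 D

f = 145 cm = 1.45 m.
P = 1/f = 1/(1.45 m) = +0.690 D.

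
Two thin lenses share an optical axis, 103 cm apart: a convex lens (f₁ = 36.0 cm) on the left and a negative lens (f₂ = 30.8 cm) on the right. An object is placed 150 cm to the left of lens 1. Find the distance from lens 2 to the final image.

Lens 1: 1/d_i1 = 1/f₁ − 1/d_o1 = 1/(36.0) − 1/(150) = 0.02111, so d_i1 = 47.37 cm.
The intermediate image is 47.37 cm to the right of lens 1, which is 103 − (47.37) = 55.63 cm to the left of lens 2, so d_o2 = +55.63 cm.
Lens 2 is diverging, so f₂ = −30.8 cm.
Lens 2: 1/d_i2 = 1/f₂ − 1/d_o2 = 1/(-30.8) − 1/(55.63) = -0.05044, so d_i2 = -19.8 cm.
The final image is virtual, 19.8 cm to the left of lens 2 (overall magnification ≈ -0.11).

19.8 cm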